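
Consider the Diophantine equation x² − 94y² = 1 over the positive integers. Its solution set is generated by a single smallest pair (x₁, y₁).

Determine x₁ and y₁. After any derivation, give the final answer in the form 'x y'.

√94 = [9; 1,2,3,1,1,…,2,1,18, …], period ℓ=16 (even) → k=15
i=0: a=9 ⇒ p=9, q=1
i=1: a=1 ⇒ p=10, q=1
…
i=3: a=3 ⇒ p=97, q=10
i=4: a=1 ⇒ p=126, q=13
i=5: a=1 ⇒ p=223, q=23
i=6: a=5 ⇒ p=1241, q=128
i=7: a=1 ⇒ p=1464, q=151
i=8: a=8 ⇒ p=12953, q=1336
…
i=11: a=1 ⇒ p=99455, q=10258
i=12: a=1 ⇒ p=184493, q=19029
i=13: a=3 ⇒ p=652934, q=67345
i=14: a=2 ⇒ p=1490361, q=153719
i=15: a=1 ⇒ p=2143295, q=221064
fundamental: x₁=2143295, y₁=221064  (since 4593713457025 − 94·48869292096 = 1)

2143295 221064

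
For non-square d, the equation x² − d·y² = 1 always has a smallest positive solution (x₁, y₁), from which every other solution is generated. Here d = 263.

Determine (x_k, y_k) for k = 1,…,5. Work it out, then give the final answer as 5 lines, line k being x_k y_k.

d=263: √d = [16; 4,1,1,1,1,15,1,1,1,1,4,32] (ℓ=12, even), read p_11/q_11
i=0: a=16 ⇒ p=16, q=1
…
i=3: a=1 ⇒ p=146, q=9
…
i=5: a=1 ⇒ p=373, q=23
…
i=8: a=1 ⇒ p=12017, q=741
…
i=10: a=1 ⇒ p=30229, q=1864
i=11: a=4 ⇒ p=139128, q=8579
(x₁, y₁) = (139128, 8579);  139128² − 263·8579² = 1 ✓
k=2:  x_2 = 139128·139128+263·8579·8579 = 38713200767,  y_2 = 139128·8579+8579·139128 = 2387158224
k=3:  x_3 = 139128·38713200767+263·8579·2387158224 = 10772180392483224,  y_3 = 139128·2387158224+8579·38713200767 = 664241098768765
k=4:  x_4 = 139128·10772180392483224+263·8579·664241098768765 = 2997423827252098776577,  y_4 = 139128·664241098768765+8579·10772180392483224 = 184829071176614315616
k=5:  x_5 = 139128·2997423827252098776577+263·8579·184829071176614315616 = 834051164465087816782726488,  y_5 = 139128·184829071176614315616+8579·2997423827252098776577 = 51429798028655751907276931

139128 8579
38713200767 2387158224
10772180392483224 664241098768765
2997423827252098776577 184829071176614315616
834051164465087816782726488 51429798028655751907276931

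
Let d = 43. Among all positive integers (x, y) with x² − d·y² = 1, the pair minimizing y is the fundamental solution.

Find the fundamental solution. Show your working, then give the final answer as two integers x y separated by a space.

3482 531

d=43: √d = [6; 1,1,3,1,5,1,3,1,1,12] (ℓ=10, even), read p_9/q_9
i=0: a=6 ⇒ p=6, q=1
…
i=2: a=1 ⇒ p=13, q=2
…
i=4: a=1 ⇒ p=59, q=9
i=5: a=5 ⇒ p=341, q=52
…
i=7: a=3 ⇒ p=1541, q=235
i=8: a=1 ⇒ p=1941, q=296
i=9: a=1 ⇒ p=3482, q=531
→ (3482, 531).  Check: 3482²=12124324, 43·531²=12124323, difference 1.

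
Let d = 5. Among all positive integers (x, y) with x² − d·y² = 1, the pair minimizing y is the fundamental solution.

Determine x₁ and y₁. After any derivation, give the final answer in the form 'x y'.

[2; 4] for √5; ℓ=1 ⇒ convergent index 1
step 0: (2, 1)  from 2·(1,0) + (0,1)
step 1: (9, 4)  from 4·(2,1) + (1,0)
→ (9, 4).  Check: 9²=81, 5·4²=80, difference 1.

9 4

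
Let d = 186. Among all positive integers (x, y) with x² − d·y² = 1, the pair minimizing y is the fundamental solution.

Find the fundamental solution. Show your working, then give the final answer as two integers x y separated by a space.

7501 550

√186 = [13; 1,1,1,3,4,3,1,1,1,26, …], period ℓ=10 (even) → k=9
step 0: (13, 1)  from 13·(1,0) + (0,1)
…
step 3: (41, 3)  from 1·(27,2) + (14,1)
step 4: (150, 11)  from 3·(41,3) + (27,2)
…
step 8: (4787, 351)  from 1·(2714,199) + (2073,152)
step 9: (7501, 550)  from 1·(4787,351) + (2714,199)
fundamental: x₁=7501, y₁=550  (since 56265001 − 186·302500 = 1)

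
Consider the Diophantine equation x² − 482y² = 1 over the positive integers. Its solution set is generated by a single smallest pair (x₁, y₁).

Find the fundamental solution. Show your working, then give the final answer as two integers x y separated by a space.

√482 = [21; 1,20,1,42, …], period ℓ=4 (even) → k=3
step 0: (21, 1)  from 21·(1,0) + (0,1)
step 1: (22, 1)  from 1·(21,1) + (1,0)
step 2: (461, 21)  from 20·(22,1) + (21,1)
step 3: (483, 22)  from 1·(461,21) + (22,1)
fundamental: x₁=483, y₁=22  (since 233289 − 482·484 = 1)

483 22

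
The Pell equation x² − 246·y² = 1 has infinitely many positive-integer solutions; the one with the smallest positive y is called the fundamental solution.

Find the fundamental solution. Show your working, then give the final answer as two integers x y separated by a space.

88805 5662

√246 → a₀=15, period (1,2,5,1,14,1,5,2,1,30); ℓ=10 even so k=9
k=0  a_k=15  p_k/q_k = 15/1
…
k=3  a_k=5  p_k/q_k = 251/16
…
k=5  a_k=14  p_k/q_k = 4423/282
k=6  a_k=1  p_k/q_k = 4721/301
…
k=8  a_k=2  p_k/q_k = 60777/3875
k=9  a_k=1  p_k/q_k = 88805/5662
→ (88805, 5662).  Check: 88805²=7886328025, 246·5662²=7886328024, difference 1.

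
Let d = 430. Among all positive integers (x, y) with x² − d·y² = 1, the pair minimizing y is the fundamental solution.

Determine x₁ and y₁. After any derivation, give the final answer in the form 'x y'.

d=430: √d = [20; 1,2,1,3,1,…,2,1,40] (ℓ=14, even), read p_13/q_13
i=0: a=20 ⇒ p=20, q=1
i=1: a=1 ⇒ p=21, q=1
…
i=4: a=3 ⇒ p=311, q=15
i=5: a=1 ⇒ p=394, q=19
i=6: a=6 ⇒ p=2675, q=129
i=7: a=8 ⇒ p=21794, q=1051
…
i=10: a=3 ⇒ p=599138, q=28893
…
i=12: a=2 ⇒ p=2107880, q=101651
i=13: a=1 ⇒ p=2862251, q=138030
→ (2862251, 138030).  Check: 2862251²=8192480787001, 430·138030²=8192480787000, difference 1.

2862251 138030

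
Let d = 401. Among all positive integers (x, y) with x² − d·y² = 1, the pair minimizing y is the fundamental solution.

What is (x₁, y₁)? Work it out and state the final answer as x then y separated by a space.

801 40

√401 = [20; 40, …], period ℓ=1 (odd) → k=1
a_0=20:  p_0=20·1+0=20,  q_0=20·0+1=1
a_1=40:  p_1=40·20+1=801,  q_1=40·1+0=40
→ (801, 40).  Check: 801²=641601, 401·40²=641600, difference 1.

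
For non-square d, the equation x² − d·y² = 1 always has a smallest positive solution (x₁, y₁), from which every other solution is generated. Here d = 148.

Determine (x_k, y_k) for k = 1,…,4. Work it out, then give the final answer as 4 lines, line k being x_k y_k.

d=148: √d = [12; 6,24] (ℓ=2, even), read p_1/q_1
k=0  a_k=12  p_k/q_k = 12/1
k=1  a_k=6  p_k/q_k = 73/6
→ (73, 6).  Check: 73²=5329, 148·6²=5328, difference 1.
k=2:  x_2 = 73·73+148·6·6 = 10657,  y_2 = 73·6+6·73 = 876
k=3:  x_3 = 73·10657+148·6·876 = 1555849,  y_3 = 73·876+6·10657 = 127890
k=4:  x_4 = 73·1555849+148·6·127890 = 227143297,  y_4 = 73·127890+6·1555849 = 18671064

73 6
10657 876
1555849 127890
227143297 18671064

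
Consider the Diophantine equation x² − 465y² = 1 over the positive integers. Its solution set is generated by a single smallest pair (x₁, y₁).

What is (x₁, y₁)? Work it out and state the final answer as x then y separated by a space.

15871 736

d=465: √d = [21; 1,1,3,2,2,2,3,1,1,42] (ℓ=10, even), read p_9/q_9
step 0: (21, 1)  from 21·(1,0) + (0,1)
…
step 4: (345, 16)  from 2·(151,7) + (43,2)
…
step 6: (2027, 94)  from 2·(841,39) + (345,16)
…
step 8: (8949, 415)  from 1·(6922,321) + (2027,94)
step 9: (15871, 736)  from 1·(8949,415) + (6922,321)
(x₁, y₁) = (15871, 736);  15871² − 465·736² = 1 ✓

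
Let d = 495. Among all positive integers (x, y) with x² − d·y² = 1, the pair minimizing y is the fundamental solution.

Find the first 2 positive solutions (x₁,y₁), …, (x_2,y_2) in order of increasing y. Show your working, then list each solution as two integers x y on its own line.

√495 → a₀=22, period (4,44); ℓ=2 even so k=1
k=0  a_k=22  p_k/q_k = 22/1
k=1  a_k=4  p_k/q_k = 89/4
→ (89, 4).  Check: 89²=7921, 495·4²=7920, difference 1.
n=2: (89,4)∘(89,4) = (89·89+495·4·4, 89·4+4·89) = (15841,712)

89 4
15841 712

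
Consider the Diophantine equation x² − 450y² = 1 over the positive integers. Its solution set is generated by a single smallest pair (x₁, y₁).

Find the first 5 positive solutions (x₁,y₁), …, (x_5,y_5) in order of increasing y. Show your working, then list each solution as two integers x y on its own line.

19601 924
768398401 36222648
30122754096401 1420000245972
1180872205318713601 55666849606371696
46292552162781456490001 2182251836848982980620

d=450: √d = [21; 4,1,2,4,2,1,4,42] (ℓ=8, even), read p_7/q_7
step 0: (21, 1)  from 21·(1,0) + (0,1)
…
step 2: (106, 5)  from 1·(85,4) + (21,1)
step 3: (297, 14)  from 2·(106,5) + (85,4)
…
step 6: (4179, 197)  from 1·(2885,136) + (1294,61)
step 7: (19601, 924)  from 4·(4179,197) + (2885,136)
fundamental: x₁=19601, y₁=924  (since 384199201 − 450·853776 = 1)
(x_2, y_2) = (19601·19601 + 450·924·924, 19601·924 + 924·19601) = (768398401, 36222648)
(x_3, y_3) = (19601·768398401 + 450·924·36222648, 19601·36222648 + 924·768398401) = (30122754096401, 1420000245972)
(x_4, y_4) = (19601·30122754096401 + 450·924·1420000245972, 19601·1420000245972 + 924·30122754096401) = (1180872205318713601, 55666849606371696)
(x_5, y_5) = (19601·1180872205318713601 + 450·924·55666849606371696, 19601·55666849606371696 + 924·1180872205318713601) = (46292552162781456490001, 2182251836848982980620)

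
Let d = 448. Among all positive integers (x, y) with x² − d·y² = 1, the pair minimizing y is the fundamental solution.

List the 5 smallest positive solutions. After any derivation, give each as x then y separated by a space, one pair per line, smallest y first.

[21; 6,42] for √448; ℓ=2 ⇒ convergent index 1
step 0: (21, 1)  from 21·(1,0) + (0,1)
step 1: (127, 6)  from 6·(21,1) + (1,0)
(x₁, y₁) = (127, 6);  127² − 448·6² = 1 ✓
k=2:  x_2 = 127·127+448·6·6 = 32257,  y_2 = 127·6+6·127 = 1524
k=3:  x_3 = 127·32257+448·6·1524 = 8193151,  y_3 = 127·1524+6·32257 = 387090
k=4:  x_4 = 127·8193151+448·6·387090 = 2081028097,  y_4 = 127·387090+6·8193151 = 98319336
k=5:  x_5 = 127·2081028097+448·6·98319336 = 528572943487,  y_5 = 127·98319336+6·2081028097 = 24972724254

127 6
32257 1524
8193151 387090
2081028097 98319336
528572943487 24972724254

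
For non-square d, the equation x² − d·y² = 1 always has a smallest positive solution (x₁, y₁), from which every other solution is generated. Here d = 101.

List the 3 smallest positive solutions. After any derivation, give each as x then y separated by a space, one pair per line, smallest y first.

[10; 20] for √101; ℓ=1 ⇒ convergent index 1
a_0=10:  p_0=10·1+0=10,  q_0=10·0+1=1
a_1=20:  p_1=20·10+1=201,  q_1=20·1+0=20
fundamental: x₁=201, y₁=20  (since 40401 − 101·400 = 1)
k=2:  x_2 = 201·201+101·20·20 = 80801,  y_2 = 201·20+20·201 = 8040
k=3:  x_3 = 201·80801+101·20·8040 = 32481801,  y_3 = 201·8040+20·80801 = 3232060

201 20
80801 8040
32481801 3232060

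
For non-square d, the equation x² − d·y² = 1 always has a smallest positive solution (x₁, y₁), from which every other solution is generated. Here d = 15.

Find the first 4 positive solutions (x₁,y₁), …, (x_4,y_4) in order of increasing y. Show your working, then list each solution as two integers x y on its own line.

d=15: √d = [3; 1,6] (ℓ=2, even), read p_1/q_1
k=0  a_k=3  p_k/q_k = 3/1
k=1  a_k=1  p_k/q_k = 4/1
(x₁, y₁) = (4, 1);  4² − 15·1² = 1 ✓
n=2: (4,1)∘(4,1) = (4·4+15·1·1, 4·1+1·4) = (31,8)
n=3: (31,8)∘(4,1) = (4·31+15·1·8, 4·8+1·31) = (244,63)
n=4: (244,63)∘(4,1) = (4·244+15·1·63, 4·63+1·244) = (1921,496)

4 1
31 8
244 63
1921 496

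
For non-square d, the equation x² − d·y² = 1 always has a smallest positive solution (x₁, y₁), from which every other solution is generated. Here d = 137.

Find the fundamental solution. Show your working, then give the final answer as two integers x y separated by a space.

6083073 519712

d=137: √d = [11; 1,2,2,1,1,2,2,1,22] (ℓ=9, odd), read p_17/q_17
a_0=11:  p_0=11·1+0=11,  q_0=11·0+1=1
a_1=1:  p_1=1·11+1=12,  q_1=1·1+0=1
…
a_3=2:  p_3=2·35+12=82,  q_3=2·3+1=7
a_4=1:  p_4=1·82+35=117,  q_4=1·7+3=10
a_5=1:  p_5=1·117+82=199,  q_5=1·10+7=17
…
a_10=1:  p_10=1·39597+1744=41341,  q_10=1·3383+149=3532
…
a_13=1:  p_13=1·285899+122279=408178,  q_13=1·24426+10447=34873
a_14=1:  p_14=1·408178+285899=694077,  q_14=1·34873+24426=59299
…
a_16=2:  p_16=2·1796332+694077=4286741,  q_16=2·153471+59299=366241
a_17=1:  p_17=1·4286741+1796332=6083073,  q_17=1·366241+153471=519712
(x₁, y₁) = (6083073, 519712);  6083073² − 137·519712² = 1 ✓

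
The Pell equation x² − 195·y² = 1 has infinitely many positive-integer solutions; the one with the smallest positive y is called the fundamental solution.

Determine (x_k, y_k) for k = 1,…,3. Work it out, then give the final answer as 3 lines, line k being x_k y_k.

√195 = [13; 1,26, …], period ℓ=2 (even) → k=1
a_0=13:  p_0=13·1+0=13,  q_0=13·0+1=1
a_1=1:  p_1=1·13+1=14,  q_1=1·1+0=1
(x₁, y₁) = (14, 1);  14² − 195·1² = 1 ✓
n=2: (14,1)∘(14,1) = (14·14+195·1·1, 14·1+1·14) = (391,28)
n=3: (391,28)∘(14,1) = (14·391+195·1·28, 14·28+1·391) = (10934,783)

14 1
391 28
10934 783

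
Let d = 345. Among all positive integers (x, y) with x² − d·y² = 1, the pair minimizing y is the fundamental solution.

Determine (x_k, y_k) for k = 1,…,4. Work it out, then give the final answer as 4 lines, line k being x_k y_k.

[18; 1,1,2,1,6,1,2,1,1,36] for √345; ℓ=10 ⇒ convergent index 9
step 0: (18, 1)  from 18·(1,0) + (0,1)
…
step 2: (37, 2)  from 1·(19,1) + (18,1)
step 3: (93, 5)  from 2·(37,2) + (19,1)
step 4: (130, 7)  from 1·(93,5) + (37,2)
step 5: (873, 47)  from 6·(130,7) + (93,5)
step 6: (1003, 54)  from 1·(873,47) + (130,7)
step 7: (2879, 155)  from 2·(1003,54) + (873,47)
step 8: (3882, 209)  from 1·(2879,155) + (1003,54)
step 9: (6761, 364)  from 1·(3882,209) + (2879,155)
(x₁, y₁) = (6761, 364);  6761² − 345·364² = 1 ✓
(x_2, y_2) = (6761·6761 + 345·364·364, 6761·364 + 364·6761) = (91422241, 4922008)
(x_3, y_3) = (6761·91422241 + 345·364·4922008, 6761·4922008 + 364·91422241) = (1236211536041, 66555391812)
(x_4, y_4) = (6761·1236211536041 + 345·364·66555391812, 6761·66555391812 + 364·1236211536041) = (16716052298924161, 899962003159856)

6761 364
91422241 4922008
1236211536041 66555391812
16716052298924161 899962003159856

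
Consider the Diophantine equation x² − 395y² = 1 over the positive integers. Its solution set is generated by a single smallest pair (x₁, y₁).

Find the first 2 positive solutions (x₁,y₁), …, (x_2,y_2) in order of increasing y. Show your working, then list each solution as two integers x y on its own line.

√395 → a₀=19, period (1,6,1,38); ℓ=4 even so k=3
i=0: a=19 ⇒ p=19, q=1
i=1: a=1 ⇒ p=20, q=1
i=2: a=6 ⇒ p=139, q=7
i=3: a=1 ⇒ p=159, q=8
(x₁, y₁) = (159, 8);  159² − 395·8² = 1 ✓
n=2: (159,8)∘(159,8) = (159·159+395·8·8, 159·8+8·159) = (50561,2544)

159 8
50561 2544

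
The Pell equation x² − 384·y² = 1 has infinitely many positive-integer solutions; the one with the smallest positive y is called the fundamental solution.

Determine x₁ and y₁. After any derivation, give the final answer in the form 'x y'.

4801 245

√384 → a₀=19, period (1,1,2,9,2,1,1,38); ℓ=8 even so k=7
a_0=19:  p_0=19·1+0=19,  q_0=19·0+1=1
…
a_2=1:  p_2=1·20+19=39,  q_2=1·1+1=2
a_3=2:  p_3=2·39+20=98,  q_3=2·2+1=5
a_4=9:  p_4=9·98+39=921,  q_4=9·5+2=47
…
a_6=1:  p_6=1·1940+921=2861,  q_6=1·99+47=146
a_7=1:  p_7=1·2861+1940=4801,  q_7=1·146+99=245
(x₁, y₁) = (4801, 245);  4801² − 384·245² = 1 ✓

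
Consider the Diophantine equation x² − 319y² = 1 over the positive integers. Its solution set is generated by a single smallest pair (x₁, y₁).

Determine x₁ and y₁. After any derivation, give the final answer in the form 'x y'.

12901780 722361

d=319: √d = [17; 1,6,5,1,4,…,6,1,34] (ℓ=14, even), read p_13/q_13
k=0  a_k=17  p_k/q_k = 17/1
…
k=2  a_k=6  p_k/q_k = 125/7
k=3  a_k=5  p_k/q_k = 643/36
k=4  a_k=1  p_k/q_k = 768/43
…
k=6  a_k=3  p_k/q_k = 11913/667
…
k=8  a_k=3  p_k/q_k = 58797/3292
k=9  a_k=4  p_k/q_k = 250816/14043
k=10  a_k=1  p_k/q_k = 309613/17335
k=11  a_k=5  p_k/q_k = 1798881/100718
k=12  a_k=6  p_k/q_k = 11102899/621643
k=13  a_k=1  p_k/q_k = 12901780/722361
fundamental: x₁=12901780, y₁=722361  (since 166455927168400 − 319·521805414321 = 1)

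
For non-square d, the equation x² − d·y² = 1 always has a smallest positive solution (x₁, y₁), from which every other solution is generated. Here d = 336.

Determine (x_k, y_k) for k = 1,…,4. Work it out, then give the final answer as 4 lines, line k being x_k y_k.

d=336: √d = [18; 3,36] (ℓ=2, even), read p_1/q_1
k=0  a_k=18  p_k/q_k = 18/1
k=1  a_k=3  p_k/q_k = 55/3
→ (55, 3).  Check: 55²=3025, 336·3²=3024, difference 1.
n=2: (55,3)∘(55,3) = (55·55+336·3·3, 55·3+3·55) = (6049,330)
n=3: (6049,330)∘(55,3) = (55·6049+336·3·330, 55·330+3·6049) = (665335,36297)
n=4: (665335,36297)∘(55,3) = (55·665335+336·3·36297, 55·36297+3·665335) = (73180801,3992340)

55 3
6049 330
665335 36297
73180801 3992340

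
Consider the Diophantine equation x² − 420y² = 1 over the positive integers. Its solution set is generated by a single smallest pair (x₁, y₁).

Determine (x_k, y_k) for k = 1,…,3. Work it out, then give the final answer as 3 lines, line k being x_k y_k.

41 2
3361 164
275561 13446

√420 → a₀=20, period (2,40); ℓ=2 even so k=1
step 0: (20, 1)  from 20·(1,0) + (0,1)
step 1: (41, 2)  from 2·(20,1) + (1,0)
→ (41, 2).  Check: 41²=1681, 420·2²=1680, difference 1.
n=2: (41,2)∘(41,2) = (41·41+420·2·2, 41·2+2·41) = (3361,164)
n=3: (3361,164)∘(41,2) = (41·3361+420·2·164, 41·164+2·3361) = (275561,13446)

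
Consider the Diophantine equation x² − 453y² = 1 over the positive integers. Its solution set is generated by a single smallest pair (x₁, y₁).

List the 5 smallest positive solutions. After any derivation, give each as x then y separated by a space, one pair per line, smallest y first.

1653751 77700
5469784740001 256992905400
18091323967121133751 850004548596233100
59837090203895614338960001 2811391744490881177810800
197911295523547060893371760093751 9298683817686228472822980388500

[21; 3,1,1,10,14,10,1,1,3,42] for √453; ℓ=10 ⇒ convergent index 9
step 0: (21, 1)  from 21·(1,0) + (0,1)
…
step 2: (85, 4)  from 1·(64,3) + (21,1)
step 3: (149, 7)  from 1·(85,4) + (64,3)
…
step 6: (223565, 10504)  from 10·(22199,1043) + (1575,74)
step 7: (245764, 11547)  from 1·(223565,10504) + (22199,1043)
step 8: (469329, 22051)  from 1·(245764,11547) + (223565,10504)
step 9: (1653751, 77700)  from 3·(469329,22051) + (245764,11547)
→ (1653751, 77700).  Check: 1653751²=2734892370001, 453·77700²=2734892370000, difference 1.
n=2: (1653751,77700)∘(1653751,77700) = (1653751·1653751+453·77700·77700, 1653751·77700+77700·1653751) = (5469784740001,256992905400)
n=3: (5469784740001,256992905400)∘(1653751,77700) = (1653751·5469784740001+453·77700·256992905400, 1653751·256992905400+77700·5469784740001) = (18091323967121133751,850004548596233100)
n=4: (18091323967121133751,850004548596233100)∘(1653751,77700) = (1653751·18091323967121133751+453·77700·850004548596233100, 1653751·850004548596233100+77700·18091323967121133751) = (59837090203895614338960001,2811391744490881177810800)
n=5: (59837090203895614338960001,2811391744490881177810800)∘(1653751,77700) = (1653751·59837090203895614338960001+453·77700·2811391744490881177810800, 1653751·2811391744490881177810800+77700·59837090203895614338960001) = (197911295523547060893371760093751,9298683817686228472822980388500)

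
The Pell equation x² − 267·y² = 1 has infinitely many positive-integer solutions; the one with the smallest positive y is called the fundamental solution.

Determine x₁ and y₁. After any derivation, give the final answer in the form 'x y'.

d=267: √d = [16; 2,1,15,1,2,32] (ℓ=6, even), read p_5/q_5
step 0: (16, 1)  from 16·(1,0) + (0,1)
…
step 2: (49, 3)  from 1·(33,2) + (16,1)
step 3: (768, 47)  from 15·(49,3) + (33,2)
step 4: (817, 50)  from 1·(768,47) + (49,3)
step 5: (2402, 147)  from 2·(817,50) + (768,47)
(x₁, y₁) = (2402, 147);  2402² − 267·147² = 1 ✓

2402 147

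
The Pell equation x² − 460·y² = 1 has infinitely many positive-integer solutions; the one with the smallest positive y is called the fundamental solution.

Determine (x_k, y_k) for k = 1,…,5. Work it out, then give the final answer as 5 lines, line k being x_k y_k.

2535751 118230
12860066268001 599603681460
65219851798297071751 3040891269731634690
330762608834754335913072001 15421886156225925189922920
1677463232230609064240018182143751 78212126485069051161274736991150

[21; 2,4,3,1,2,10,2,1,3,4,2,42] for √460; ℓ=12 ⇒ convergent index 11
k=0  a_k=21  p_k/q_k = 21/1
…
k=3  a_k=3  p_k/q_k = 622/29
…
k=5  a_k=2  p_k/q_k = 2252/105
…
k=7  a_k=2  p_k/q_k = 48922/2281
k=8  a_k=1  p_k/q_k = 72257/3369
…
k=10  a_k=4  p_k/q_k = 1135029/52921
k=11  a_k=2  p_k/q_k = 2535751/118230
(x₁, y₁) = (2535751, 118230);  2535751² − 460·118230² = 1 ✓
k=2:  x_2 = 2535751·2535751+460·118230·118230 = 12860066268001,  y_2 = 2535751·118230+118230·2535751 = 599603681460
k=3:  x_3 = 2535751·12860066268001+460·118230·599603681460 = 65219851798297071751,  y_3 = 2535751·599603681460+118230·12860066268001 = 3040891269731634690
k=4:  x_4 = 2535751·65219851798297071751+460·118230·3040891269731634690 = 330762608834754335913072001,  y_4 = 2535751·3040891269731634690+118230·65219851798297071751 = 15421886156225925189922920
k=5:  x_5 = 2535751·330762608834754335913072001+460·118230·15421886156225925189922920 = 1677463232230609064240018182143751,  y_5 = 2535751·15421886156225925189922920+118230·330762608834754335913072001 = 78212126485069051161274736991150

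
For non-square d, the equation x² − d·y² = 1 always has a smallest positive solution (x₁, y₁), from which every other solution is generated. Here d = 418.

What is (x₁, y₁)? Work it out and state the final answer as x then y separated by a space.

[20; 2,4,20,4,2,40] for √418; ℓ=6 ⇒ convergent index 5
k=0  a_k=20  p_k/q_k = 20/1
k=1  a_k=2  p_k/q_k = 41/2
k=2  a_k=4  p_k/q_k = 184/9
…
k=4  a_k=4  p_k/q_k = 15068/737
k=5  a_k=2  p_k/q_k = 33857/1656
(x₁, y₁) = (33857, 1656);  33857² − 418·1656² = 1 ✓

33857 1656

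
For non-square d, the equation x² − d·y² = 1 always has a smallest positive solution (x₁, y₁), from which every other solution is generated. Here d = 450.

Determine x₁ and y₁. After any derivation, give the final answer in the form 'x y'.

19601 924

d=450: √d = [21; 4,1,2,4,2,1,4,42] (ℓ=8, even), read p_7/q_7
step 0: (21, 1)  from 21·(1,0) + (0,1)
step 1: (85, 4)  from 4·(21,1) + (1,0)
step 2: (106, 5)  from 1·(85,4) + (21,1)
step 3: (297, 14)  from 2·(106,5) + (85,4)
…
step 5: (2885, 136)  from 2·(1294,61) + (297,14)
step 6: (4179, 197)  from 1·(2885,136) + (1294,61)
step 7: (19601, 924)  from 4·(4179,197) + (2885,136)
→ (19601, 924).  Check: 19601²=384199201, 450·924²=384199200, difference 1.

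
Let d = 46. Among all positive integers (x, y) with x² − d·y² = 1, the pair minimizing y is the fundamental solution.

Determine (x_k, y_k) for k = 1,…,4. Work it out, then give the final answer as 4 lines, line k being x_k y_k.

d=46: √d = [6; 1,3,1,1,2,6,2,1,1,3,1,12] (ℓ=12, even), read p_11/q_11
i=0: a=6 ⇒ p=6, q=1
…
i=2: a=3 ⇒ p=27, q=4
i=3: a=1 ⇒ p=34, q=5
…
i=7: a=2 ⇒ p=2150, q=317
…
i=9: a=1 ⇒ p=5297, q=781
i=10: a=3 ⇒ p=19038, q=2807
i=11: a=1 ⇒ p=24335, q=3588
(x₁, y₁) = (24335, 3588);  24335² − 46·3588² = 1 ✓
n=2: (24335,3588)∘(24335,3588) = (24335·24335+46·3588·3588, 24335·3588+3588·24335) = (1184384449,174627960)
n=3: (1184384449,174627960)∘(24335,3588) = (24335·1184384449+46·3588·174627960, 24335·174627960+3588·1184384449) = (57643991108495,8499142809612)
n=4: (57643991108495,8499142809612)∘(24335,3588) = (24335·57643991108495+46·3588·8499142809612, 24335·8499142809612+3588·57643991108495) = (2805533046066067201,413653280369188080)

24335 3588
1184384449 174627960
57643991108495 8499142809612
2805533046066067201 413653280369188080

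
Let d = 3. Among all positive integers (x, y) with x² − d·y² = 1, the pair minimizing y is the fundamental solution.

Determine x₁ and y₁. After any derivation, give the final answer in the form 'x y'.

d=3: √d = [1; 1,2] (ℓ=2, even), read p_1/q_1
step 0: (1, 1)  from 1·(1,0) + (0,1)
step 1: (2, 1)  from 1·(1,1) + (1,0)
fundamental: x₁=2, y₁=1  (since 4 − 3·1 = 1)

2 1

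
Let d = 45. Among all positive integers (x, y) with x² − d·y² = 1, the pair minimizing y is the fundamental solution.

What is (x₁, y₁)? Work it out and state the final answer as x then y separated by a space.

161 24

[6; 1,2,2,2,1,12] for √45; ℓ=6 ⇒ convergent index 5
a_0=6:  p_0=6·1+0=6,  q_0=6·0+1=1
…
a_4=2:  p_4=2·47+20=114,  q_4=2·7+3=17
a_5=1:  p_5=1·114+47=161,  q_5=1·17+7=24
fundamental: x₁=161, y₁=24  (since 25921 − 45·576 = 1)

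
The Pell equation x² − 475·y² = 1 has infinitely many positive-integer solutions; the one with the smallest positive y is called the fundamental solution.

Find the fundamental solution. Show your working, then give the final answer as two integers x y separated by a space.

57799 2652

√475 → a₀=21, period (1,3,1,6,2,6,1,3,1,42); ℓ=10 even so k=9
i=0: a=21 ⇒ p=21, q=1
i=1: a=1 ⇒ p=22, q=1
…
i=4: a=6 ⇒ p=741, q=34
…
i=6: a=6 ⇒ p=10287, q=472
i=7: a=1 ⇒ p=11878, q=545
i=8: a=3 ⇒ p=45921, q=2107
i=9: a=1 ⇒ p=57799, q=2652
(x₁, y₁) = (57799, 2652);  57799² − 475·2652² = 1 ✓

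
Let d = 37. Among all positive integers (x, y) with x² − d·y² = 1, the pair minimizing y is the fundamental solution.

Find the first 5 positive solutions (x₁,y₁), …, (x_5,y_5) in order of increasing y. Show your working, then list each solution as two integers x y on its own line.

73 12
10657 1752
1555849 255780
227143297 37342128
33161365513 5451694908

[6; 12] for √37; ℓ=1 ⇒ convergent index 1
i=0: a=6 ⇒ p=6, q=1
i=1: a=12 ⇒ p=73, q=12
→ (73, 12).  Check: 73²=5329, 37·12²=5328, difference 1.
k=2:  x_2 = 73·73+37·12·12 = 10657,  y_2 = 73·12+12·73 = 1752
k=3:  x_3 = 73·10657+37·12·1752 = 1555849,  y_3 = 73·1752+12·10657 = 255780
k=4:  x_4 = 73·1555849+37·12·255780 = 227143297,  y_4 = 73·255780+12·1555849 = 37342128
k=5:  x_5 = 73·227143297+37·12·37342128 = 33161365513,  y_5 = 73·37342128+12·227143297 = 5451694908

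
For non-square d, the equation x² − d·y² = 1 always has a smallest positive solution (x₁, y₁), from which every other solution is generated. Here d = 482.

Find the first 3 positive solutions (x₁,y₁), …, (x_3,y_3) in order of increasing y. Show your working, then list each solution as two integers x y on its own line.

483 22
466577 21252
450712899 20529410

√482 = [21; 1,20,1,42, …], period ℓ=4 (even) → k=3
k=0  a_k=21  p_k/q_k = 21/1
…
k=2  a_k=20  p_k/q_k = 461/21
k=3  a_k=1  p_k/q_k = 483/22
(x₁, y₁) = (483, 22);  483² − 482·22² = 1 ✓
(483+22√482)^2 = 466577 + 21252√482
(483+22√482)^3 = 450712899 + 20529410√482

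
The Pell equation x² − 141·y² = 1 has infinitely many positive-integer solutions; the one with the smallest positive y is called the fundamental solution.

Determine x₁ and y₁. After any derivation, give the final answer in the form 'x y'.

[11; 1,6,1,22] for √141; ℓ=4 ⇒ convergent index 3
step 0: (11, 1)  from 11·(1,0) + (0,1)
…
step 2: (83, 7)  from 6·(12,1) + (11,1)
step 3: (95, 8)  from 1·(83,7) + (12,1)
(x₁, y₁) = (95, 8);  95² − 141·8² = 1 ✓

95 8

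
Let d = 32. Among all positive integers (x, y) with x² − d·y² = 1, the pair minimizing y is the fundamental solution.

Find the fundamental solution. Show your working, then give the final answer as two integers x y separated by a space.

17 3

[5; 1,1,1,10] for √32; ℓ=4 ⇒ convergent index 3
step 0: (5, 1)  from 5·(1,0) + (0,1)
…
step 2: (11, 2)  from 1·(6,1) + (5,1)
step 3: (17, 3)  from 1·(11,2) + (6,1)
→ (17, 3).  Check: 17²=289, 32·3²=288, difference 1.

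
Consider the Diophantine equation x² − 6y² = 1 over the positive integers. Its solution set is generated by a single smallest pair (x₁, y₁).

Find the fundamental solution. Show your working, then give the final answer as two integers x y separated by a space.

5 2

√6 = [2; 2,4, …], period ℓ=2 (even) → k=1
i=0: a=2 ⇒ p=2, q=1
i=1: a=2 ⇒ p=5, q=2
→ (5, 2).  Check: 5²=25, 6·2²=24, difference 1.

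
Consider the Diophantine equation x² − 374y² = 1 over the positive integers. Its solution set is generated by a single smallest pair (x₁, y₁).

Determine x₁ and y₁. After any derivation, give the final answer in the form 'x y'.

[19; 2,1,18,1,2,38] for √374; ℓ=6 ⇒ convergent index 5
step 0: (19, 1)  from 19·(1,0) + (0,1)
…
step 2: (58, 3)  from 1·(39,2) + (19,1)
step 3: (1083, 56)  from 18·(58,3) + (39,2)
step 4: (1141, 59)  from 1·(1083,56) + (58,3)
step 5: (3365, 174)  from 2·(1141,59) + (1083,56)
(x₁, y₁) = (3365, 174);  3365² − 374·174² = 1 ✓

3365 174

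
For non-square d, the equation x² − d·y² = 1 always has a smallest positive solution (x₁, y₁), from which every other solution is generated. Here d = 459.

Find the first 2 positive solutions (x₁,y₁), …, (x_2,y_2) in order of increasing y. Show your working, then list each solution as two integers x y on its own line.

√459 → a₀=21, period (2,2,1,4,21,4,1,2,2,42); ℓ=10 even so k=9
i=0: a=21 ⇒ p=21, q=1
i=1: a=2 ⇒ p=43, q=2
i=2: a=2 ⇒ p=107, q=5
i=3: a=1 ⇒ p=150, q=7
…
i=5: a=21 ⇒ p=14997, q=700
…
i=8: a=2 ⇒ p=212079, q=9899
i=9: a=2 ⇒ p=499850, q=23331
→ (499850, 23331).  Check: 499850²=249850022500, 459·23331²=249850022499, difference 1.
(499850+23331√459)^2 = 499700044999 + 23324000700√459

499850 23331
499700044999 23324000700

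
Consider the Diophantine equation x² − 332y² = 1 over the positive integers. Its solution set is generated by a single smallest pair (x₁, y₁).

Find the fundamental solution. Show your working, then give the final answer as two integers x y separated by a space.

13447 738

[18; 4,1,1,8,1,1,4,36] for √332; ℓ=8 ⇒ convergent index 7
step 0: (18, 1)  from 18·(1,0) + (0,1)
step 1: (73, 4)  from 4·(18,1) + (1,0)
…
step 6: (2970, 163)  from 1·(1567,86) + (1403,77)
step 7: (13447, 738)  from 4·(2970,163) + (1567,86)
fundamental: x₁=13447, y₁=738  (since 180821809 − 332·544644 = 1)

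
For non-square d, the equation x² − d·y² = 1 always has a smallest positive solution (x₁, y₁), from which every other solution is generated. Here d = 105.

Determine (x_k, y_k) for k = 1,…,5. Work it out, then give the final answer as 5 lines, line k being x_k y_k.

41 4
3361 328
275561 26892
22592641 2204816
1852321001 180768020

[10; 4,20] for √105; ℓ=2 ⇒ convergent index 1
a_0=10:  p_0=10·1+0=10,  q_0=10·0+1=1
a_1=4:  p_1=4·10+1=41,  q_1=4·1+0=4
(x₁, y₁) = (41, 4);  41² − 105·4² = 1 ✓
(x_2, y_2) = (41·41 + 105·4·4, 41·4 + 4·41) = (3361, 328)
(x_3, y_3) = (41·3361 + 105·4·328, 41·328 + 4·3361) = (275561, 26892)
(x_4, y_4) = (41·275561 + 105·4·26892, 41·26892 + 4·275561) = (22592641, 2204816)
(x_5, y_5) = (41·22592641 + 105·4·2204816, 41·2204816 + 4·22592641) = (1852321001, 180768020)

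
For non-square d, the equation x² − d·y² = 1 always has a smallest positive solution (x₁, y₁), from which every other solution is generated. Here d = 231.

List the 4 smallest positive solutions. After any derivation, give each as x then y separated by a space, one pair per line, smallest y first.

76 5
11551 760
1755676 115515
266851201 17557520

[15; 5,30] for √231; ℓ=2 ⇒ convergent index 1
step 0: (15, 1)  from 15·(1,0) + (0,1)
step 1: (76, 5)  from 5·(15,1) + (1,0)
→ (76, 5).  Check: 76²=5776, 231·5²=5775, difference 1.
k=2:  x_2 = 76·76+231·5·5 = 11551,  y_2 = 76·5+5·76 = 760
k=3:  x_3 = 76·11551+231·5·760 = 1755676,  y_3 = 76·760+5·11551 = 115515
k=4:  x_4 = 76·1755676+231·5·115515 = 266851201,  y_4 = 76·115515+5·1755676 = 17557520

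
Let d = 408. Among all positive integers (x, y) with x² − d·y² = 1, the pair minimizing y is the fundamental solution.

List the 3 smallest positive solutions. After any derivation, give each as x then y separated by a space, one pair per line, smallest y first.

101 5
20401 1010
4120901 204015

d=408: √d = [20; 5,40] (ℓ=2, even), read p_1/q_1
i=0: a=20 ⇒ p=20, q=1
i=1: a=5 ⇒ p=101, q=5
(x₁, y₁) = (101, 5);  101² − 408·5² = 1 ✓
(x_2, y_2) = (101·101 + 408·5·5, 101·5 + 5·101) = (20401, 1010)
(x_3, y_3) = (101·20401 + 408·5·1010, 101·1010 + 5·20401) = (4120901, 204015)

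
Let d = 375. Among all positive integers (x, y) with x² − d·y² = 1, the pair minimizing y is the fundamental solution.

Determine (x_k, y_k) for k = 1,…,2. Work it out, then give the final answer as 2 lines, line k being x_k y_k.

√375 = [19; 2,1,2,1,5,1,2,1,2,38, …], period ℓ=10 (even) → k=9
step 0: (19, 1)  from 19·(1,0) + (0,1)
step 1: (39, 2)  from 2·(19,1) + (1,0)
step 2: (58, 3)  from 1·(39,2) + (19,1)
step 3: (155, 8)  from 2·(58,3) + (39,2)
step 4: (213, 11)  from 1·(155,8) + (58,3)
step 5: (1220, 63)  from 5·(213,11) + (155,8)
…
step 8: (5519, 285)  from 1·(4086,211) + (1433,74)
step 9: (15124, 781)  from 2·(5519,285) + (4086,211)
(x₁, y₁) = (15124, 781);  15124² − 375·781² = 1 ✓
k=2:  x_2 = 15124·15124+375·781·781 = 457470751,  y_2 = 15124·781+781·15124 = 23623688

15124 781
457470751 23623688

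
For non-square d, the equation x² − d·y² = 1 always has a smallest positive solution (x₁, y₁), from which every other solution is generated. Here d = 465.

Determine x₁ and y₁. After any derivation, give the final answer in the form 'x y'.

√465 → a₀=21, period (1,1,3,2,2,2,3,1,1,42); ℓ=10 even so k=9
i=0: a=21 ⇒ p=21, q=1
i=1: a=1 ⇒ p=22, q=1
…
i=5: a=2 ⇒ p=841, q=39
i=6: a=2 ⇒ p=2027, q=94
…
i=8: a=1 ⇒ p=8949, q=415
i=9: a=1 ⇒ p=15871, q=736
(x₁, y₁) = (15871, 736);  15871² − 465·736² = 1 ✓

15871 736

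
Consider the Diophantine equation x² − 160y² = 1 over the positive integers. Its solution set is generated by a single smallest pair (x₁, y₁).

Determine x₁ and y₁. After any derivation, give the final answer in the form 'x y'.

721 57

√160 = [12; 1,1,1,5,1,1,1,24, …], period ℓ=8 (even) → k=7
step 0: (12, 1)  from 12·(1,0) + (0,1)
…
step 6: (468, 37)  from 1·(253,20) + (215,17)
step 7: (721, 57)  from 1·(468,37) + (253,20)
→ (721, 57).  Check: 721²=519841, 160·57²=519840, difference 1.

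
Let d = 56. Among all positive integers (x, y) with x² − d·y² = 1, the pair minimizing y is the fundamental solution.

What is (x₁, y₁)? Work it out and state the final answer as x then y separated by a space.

15 2

d=56: √d = [7; 2,14] (ℓ=2, even), read p_1/q_1
a_0=7:  p_0=7·1+0=7,  q_0=7·0+1=1
a_1=2:  p_1=2·7+1=15,  q_1=2·1+0=2
(x₁, y₁) = (15, 2);  15² − 56·2² = 1 ✓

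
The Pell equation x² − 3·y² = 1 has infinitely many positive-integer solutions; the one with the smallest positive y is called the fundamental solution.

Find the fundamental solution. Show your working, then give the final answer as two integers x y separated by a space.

2 1

√3 = [1; 1,2, …], period ℓ=2 (even) → k=1
step 0: (1, 1)  from 1·(1,0) + (0,1)
step 1: (2, 1)  from 1·(1,1) + (1,0)
→ (2, 1).  Check: 2²=4, 3·1²=3, difference 1.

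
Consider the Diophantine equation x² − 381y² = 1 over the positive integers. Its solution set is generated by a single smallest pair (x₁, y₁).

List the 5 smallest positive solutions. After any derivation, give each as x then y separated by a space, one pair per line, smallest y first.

1015 52
2060449 105560
4182710455 214286748
8490900163201 435001992880
17236523148587575 883053831259652

d=381: √d = [19; 1,1,12,1,1,38] (ℓ=6, even), read p_5/q_5
i=0: a=19 ⇒ p=19, q=1
i=1: a=1 ⇒ p=20, q=1
…
i=3: a=12 ⇒ p=488, q=25
i=4: a=1 ⇒ p=527, q=27
i=5: a=1 ⇒ p=1015, q=52
fundamental: x₁=1015, y₁=52  (since 1030225 − 381·2704 = 1)
n=2: (1015,52)∘(1015,52) = (1015·1015+381·52·52, 1015·52+52·1015) = (2060449,105560)
n=3: (2060449,105560)∘(1015,52) = (1015·2060449+381·52·105560, 1015·105560+52·2060449) = (4182710455,214286748)
n=4: (4182710455,214286748)∘(1015,52) = (1015·4182710455+381·52·214286748, 1015·214286748+52·4182710455) = (8490900163201,435001992880)
n=5: (8490900163201,435001992880)∘(1015,52) = (1015·8490900163201+381·52·435001992880, 1015·435001992880+52·8490900163201) = (17236523148587575,883053831259652)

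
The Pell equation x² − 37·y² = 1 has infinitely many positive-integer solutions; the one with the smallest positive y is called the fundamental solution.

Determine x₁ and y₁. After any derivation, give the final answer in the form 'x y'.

[6; 12] for √37; ℓ=1 ⇒ convergent index 1
k=0  a_k=6  p_k/q_k = 6/1
k=1  a_k=12  p_k/q_k = 73/12
(x₁, y₁) = (73, 12);  73² − 37·12² = 1 ✓

73 12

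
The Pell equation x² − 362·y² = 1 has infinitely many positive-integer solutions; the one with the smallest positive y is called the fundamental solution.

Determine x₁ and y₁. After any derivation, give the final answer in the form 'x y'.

√362 = [19; 38, …], period ℓ=1 (odd) → k=1
step 0: (19, 1)  from 19·(1,0) + (0,1)
step 1: (723, 38)  from 38·(19,1) + (1,0)
(x₁, y₁) = (723, 38);  723² − 362·38² = 1 ✓

723 38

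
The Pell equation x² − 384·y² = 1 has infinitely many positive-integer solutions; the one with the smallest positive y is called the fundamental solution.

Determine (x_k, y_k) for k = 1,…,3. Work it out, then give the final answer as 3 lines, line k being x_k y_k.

4801 245
46099201 2352490
442644523201 22588608735

√384 = [19; 1,1,2,9,2,1,1,38, …], period ℓ=8 (even) → k=7
a_0=19:  p_0=19·1+0=19,  q_0=19·0+1=1
…
a_4=9:  p_4=9·98+39=921,  q_4=9·5+2=47
…
a_6=1:  p_6=1·1940+921=2861,  q_6=1·99+47=146
a_7=1:  p_7=1·2861+1940=4801,  q_7=1·146+99=245
(x₁, y₁) = (4801, 245);  4801² − 384·245² = 1 ✓
k=2:  x_2 = 4801·4801+384·245·245 = 46099201,  y_2 = 4801·245+245·4801 = 2352490
k=3:  x_3 = 4801·46099201+384·245·2352490 = 442644523201,  y_3 = 4801·2352490+245·46099201 = 22588608735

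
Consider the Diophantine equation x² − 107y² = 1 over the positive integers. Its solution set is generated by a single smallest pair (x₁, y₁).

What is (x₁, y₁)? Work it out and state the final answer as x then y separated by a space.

962 93

[10; 2,1,9,1,2,20] for √107; ℓ=6 ⇒ convergent index 5
k=0  a_k=10  p_k/q_k = 10/1
k=1  a_k=2  p_k/q_k = 21/2
…
k=4  a_k=1  p_k/q_k = 331/32
k=5  a_k=2  p_k/q_k = 962/93
(x₁, y₁) = (962, 93);  962² − 107·93² = 1 ✓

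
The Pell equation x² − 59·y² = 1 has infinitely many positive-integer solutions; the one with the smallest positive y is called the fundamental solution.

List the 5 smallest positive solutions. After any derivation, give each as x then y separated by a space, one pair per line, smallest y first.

530 69
561799 73140
595506410 77528331
631236232801 82179957720
669109811262650 87110677654869

[7; 1,2,7,2,1,14] for √59; ℓ=6 ⇒ convergent index 5
k=0  a_k=7  p_k/q_k = 7/1
…
k=4  a_k=2  p_k/q_k = 361/47
k=5  a_k=1  p_k/q_k = 530/69
fundamental: x₁=530, y₁=69  (since 280900 − 59·4761 = 1)
(530+69√59)^2 = 561799 + 73140√59
(530+69√59)^3 = 595506410 + 77528331√59
(530+69√59)^4 = 631236232801 + 82179957720√59
(530+69√59)^5 = 669109811262650 + 87110677654869√59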